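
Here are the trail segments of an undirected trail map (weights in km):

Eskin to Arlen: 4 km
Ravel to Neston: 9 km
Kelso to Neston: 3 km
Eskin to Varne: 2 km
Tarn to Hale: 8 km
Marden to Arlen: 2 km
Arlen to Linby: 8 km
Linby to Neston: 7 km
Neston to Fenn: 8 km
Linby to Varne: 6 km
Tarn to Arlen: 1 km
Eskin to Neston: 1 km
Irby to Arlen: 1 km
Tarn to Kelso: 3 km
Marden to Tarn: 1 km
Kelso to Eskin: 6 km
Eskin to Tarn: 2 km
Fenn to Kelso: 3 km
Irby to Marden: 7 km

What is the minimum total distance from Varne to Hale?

12 km

Shortest distances from Varne:
Varne: 0
Eskin: 2  (via Varne)
Neston: 3  (via Eskin)
Tarn: 4  (via Eskin)
Arlen: 5  (via Tarn)
Marden: 5  (via Tarn)
Linby: 6  (via Varne)
Irby: 6  (via Arlen)
Kelso: 6  (via Neston)
Fenn: 9  (via Kelso)
Ravel: 12  (via Neston)
Hale: 12  (via Tarn)
Shortest route: Varne–Eskin–Tarn–Hale = 12 km.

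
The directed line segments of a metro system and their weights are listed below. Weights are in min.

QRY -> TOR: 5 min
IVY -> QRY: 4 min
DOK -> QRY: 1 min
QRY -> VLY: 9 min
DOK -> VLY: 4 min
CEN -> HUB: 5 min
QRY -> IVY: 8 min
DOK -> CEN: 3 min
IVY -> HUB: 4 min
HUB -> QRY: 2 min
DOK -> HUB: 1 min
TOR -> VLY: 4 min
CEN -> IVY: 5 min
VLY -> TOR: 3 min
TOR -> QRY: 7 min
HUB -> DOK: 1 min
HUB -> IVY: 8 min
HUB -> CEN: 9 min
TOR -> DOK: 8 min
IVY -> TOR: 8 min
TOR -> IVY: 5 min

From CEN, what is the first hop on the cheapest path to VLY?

HUB

Compare a few routes:
CEN–HUB–DOK–QRY–VLY: 5+1+1+9 = 16
CEN–IVY–HUB–DOK–VLY: 5+4+1+4 = 14
CEN–HUB–DOK–VLY: 5+1+4 = 10
CEN–HUB–DOK–QRY–TOR–VLY: 5+1+1+5+4 = 16
The minimum is 10 min via CEN–HUB–DOK–VLY.
So from CEN the first move is to HUB.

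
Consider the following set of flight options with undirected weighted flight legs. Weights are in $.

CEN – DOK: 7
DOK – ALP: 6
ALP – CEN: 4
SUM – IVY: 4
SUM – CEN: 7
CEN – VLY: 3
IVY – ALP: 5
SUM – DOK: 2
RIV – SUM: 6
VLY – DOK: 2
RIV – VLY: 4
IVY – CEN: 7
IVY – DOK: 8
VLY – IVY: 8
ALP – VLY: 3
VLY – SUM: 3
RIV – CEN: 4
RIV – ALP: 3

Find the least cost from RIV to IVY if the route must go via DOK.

$12

Best RIV to DOK: RIV → VLY → DOK costing 6
Shortest DOK→IVY: DOK → SUM → IVY = 6
Total via DOK: 6 + 6 = $12.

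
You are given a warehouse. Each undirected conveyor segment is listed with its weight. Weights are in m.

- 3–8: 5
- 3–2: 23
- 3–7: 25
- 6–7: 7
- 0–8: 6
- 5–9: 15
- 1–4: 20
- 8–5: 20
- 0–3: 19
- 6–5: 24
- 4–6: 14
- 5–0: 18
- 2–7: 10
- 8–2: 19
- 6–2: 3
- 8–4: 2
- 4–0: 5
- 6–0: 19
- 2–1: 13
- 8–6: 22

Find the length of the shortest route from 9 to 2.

Candidate routes:
9–5–6–2: 15+24+3 = 42
9–5–8–4–6–2: 15+20+2+14+3 = 54
9–5–8–2: 15+20+19 = 54
9–5–0–4–6–2: 15+18+5+14+3 = 55
The minimum is 42 m via 9–5–6–2.

42 m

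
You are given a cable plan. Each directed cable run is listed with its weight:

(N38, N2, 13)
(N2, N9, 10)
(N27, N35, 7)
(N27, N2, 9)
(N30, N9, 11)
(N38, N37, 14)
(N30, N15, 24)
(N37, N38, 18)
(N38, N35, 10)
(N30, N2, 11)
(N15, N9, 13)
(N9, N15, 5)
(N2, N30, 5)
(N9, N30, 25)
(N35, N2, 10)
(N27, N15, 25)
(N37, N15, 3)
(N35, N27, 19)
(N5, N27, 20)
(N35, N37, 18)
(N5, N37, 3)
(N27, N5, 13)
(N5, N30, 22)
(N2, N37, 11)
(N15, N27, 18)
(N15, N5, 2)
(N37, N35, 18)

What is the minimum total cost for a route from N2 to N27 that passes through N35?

Shortest N2→N35: N2 → N37 → N35 = 29
Best N35 to N27: N35 → N27 costing 19
Total via N35: 29 + 19 = 48.

48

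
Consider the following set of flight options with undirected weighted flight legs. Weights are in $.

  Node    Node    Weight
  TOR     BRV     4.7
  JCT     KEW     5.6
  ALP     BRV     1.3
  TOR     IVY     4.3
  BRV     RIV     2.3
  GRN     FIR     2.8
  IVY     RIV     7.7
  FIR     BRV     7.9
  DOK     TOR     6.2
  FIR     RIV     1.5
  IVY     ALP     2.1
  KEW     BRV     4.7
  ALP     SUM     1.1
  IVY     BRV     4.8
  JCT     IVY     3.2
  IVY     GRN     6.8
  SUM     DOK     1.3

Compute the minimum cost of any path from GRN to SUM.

Shortest distances from GRN:
GRN: 0
FIR: 2.8  (via GRN)
RIV: 4.3  (via FIR)
BRV: 6.6  (via RIV)
IVY: 6.8  (via GRN)
ALP: 7.9  (via BRV)
SUM: 9  (via ALP)
Shortest route: GRN–FIR–RIV–BRV–ALP–SUM = $9.

$9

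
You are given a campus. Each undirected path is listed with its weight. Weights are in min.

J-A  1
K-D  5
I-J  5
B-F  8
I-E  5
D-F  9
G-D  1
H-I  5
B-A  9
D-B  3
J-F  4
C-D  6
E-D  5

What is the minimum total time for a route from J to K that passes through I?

20 min

Best J to I: J–I costing 5
Shortest I→K: I–E–D–K = 15
Total via I: 5 + 15 = 20 min.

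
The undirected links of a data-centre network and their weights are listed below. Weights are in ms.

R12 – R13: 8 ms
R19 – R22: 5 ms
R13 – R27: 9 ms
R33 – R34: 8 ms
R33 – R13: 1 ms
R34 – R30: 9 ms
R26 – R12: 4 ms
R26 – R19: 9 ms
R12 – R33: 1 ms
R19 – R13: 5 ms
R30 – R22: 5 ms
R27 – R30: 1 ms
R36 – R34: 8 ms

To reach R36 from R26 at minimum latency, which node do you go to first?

R12

Compare a few routes:
R26 - R12 - R13 - R33 - R34 - R36: 4+8+1+8+8 = 29
R26 - R19 - R13 - R33 - R34 - R36: 9+5+1+8+8 = 31
R26 - R12 - R33 - R34 - R36: 4+1+8+8 = 21
Cheapest is R26 - R12 - R33 - R34 - R36 at 21 ms.
So from R26 the first move is to R12.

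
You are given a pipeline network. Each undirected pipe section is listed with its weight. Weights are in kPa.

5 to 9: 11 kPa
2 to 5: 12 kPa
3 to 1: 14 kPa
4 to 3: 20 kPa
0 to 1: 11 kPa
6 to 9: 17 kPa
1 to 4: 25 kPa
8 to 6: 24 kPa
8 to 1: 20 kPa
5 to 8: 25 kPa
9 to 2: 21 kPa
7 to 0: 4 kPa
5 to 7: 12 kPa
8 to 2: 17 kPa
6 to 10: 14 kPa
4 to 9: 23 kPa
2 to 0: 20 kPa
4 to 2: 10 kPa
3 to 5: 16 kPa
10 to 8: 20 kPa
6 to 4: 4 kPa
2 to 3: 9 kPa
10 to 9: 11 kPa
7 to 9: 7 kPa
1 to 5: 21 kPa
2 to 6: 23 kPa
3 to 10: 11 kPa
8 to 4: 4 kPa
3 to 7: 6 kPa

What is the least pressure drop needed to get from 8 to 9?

25 kPa

Running Dijkstra from 8:
8: 0
4: 4  (via 8)
6: 8  (via 4)
2: 14  (via 4)
1: 20  (via 8)
10: 20  (via 8)
3: 23  (via 2)
5: 25  (via 8)
9: 25  (via 6)
Shortest route: 8–4–6–9 = 25 kPa.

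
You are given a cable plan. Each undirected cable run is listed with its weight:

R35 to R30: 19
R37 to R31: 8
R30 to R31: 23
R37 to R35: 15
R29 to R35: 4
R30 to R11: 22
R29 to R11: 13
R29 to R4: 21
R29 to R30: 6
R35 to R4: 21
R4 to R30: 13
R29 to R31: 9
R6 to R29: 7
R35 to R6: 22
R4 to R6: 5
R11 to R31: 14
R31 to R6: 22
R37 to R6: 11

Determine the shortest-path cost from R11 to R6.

Candidate routes:
R11 - R31 - R37 - R6: 14+8+11 = 33
R11 - R31 - R29 - R6: 14+9+7 = 30
R11 - R29 - R6: 13+7 = 20
Cheapest is R11 - R29 - R6 at 20.

20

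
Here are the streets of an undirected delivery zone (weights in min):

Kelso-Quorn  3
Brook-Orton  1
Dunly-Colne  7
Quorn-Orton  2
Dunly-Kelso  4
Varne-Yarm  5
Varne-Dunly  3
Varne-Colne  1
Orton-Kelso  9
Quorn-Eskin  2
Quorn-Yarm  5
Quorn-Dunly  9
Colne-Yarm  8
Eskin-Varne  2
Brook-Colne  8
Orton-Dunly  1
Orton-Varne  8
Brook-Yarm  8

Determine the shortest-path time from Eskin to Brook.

5 min

Shortest distances from Eskin:
Eskin: 0
Varne: 2  (via Eskin)
Quorn: 2  (via Eskin)
Colne: 3  (via Varne)
Orton: 4  (via Quorn)
Dunly: 5  (via Varne)
Brook: 5  (via Orton)
Shortest route: Eskin → Quorn → Orton → Brook = 5 min.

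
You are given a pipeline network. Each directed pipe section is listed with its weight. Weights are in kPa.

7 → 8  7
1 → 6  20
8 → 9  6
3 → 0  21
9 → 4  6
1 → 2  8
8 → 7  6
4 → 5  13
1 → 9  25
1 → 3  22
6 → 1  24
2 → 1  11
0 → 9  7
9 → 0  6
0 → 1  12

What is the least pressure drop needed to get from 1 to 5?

44 kPa

Compare a few routes:
1 → 3 → 0 → 9 → 4 → 5: 22+21+7+6+13 = 69
1 → 9 → 4 → 5: 25+6+13 = 44
The minimum is 44 kPa via 1 → 9 → 4 → 5.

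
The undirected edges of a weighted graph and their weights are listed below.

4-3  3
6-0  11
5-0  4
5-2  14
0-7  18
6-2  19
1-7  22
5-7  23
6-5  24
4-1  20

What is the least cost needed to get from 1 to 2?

58

Shortest distances from 1:
1: 0
4: 20  (via 1)
7: 22  (via 1)
3: 23  (via 4)
0: 40  (via 7)
5: 44  (via 0)
6: 51  (via 0)
2: 58  (via 5)
Shortest route: 1–7–0–5–2 = 58.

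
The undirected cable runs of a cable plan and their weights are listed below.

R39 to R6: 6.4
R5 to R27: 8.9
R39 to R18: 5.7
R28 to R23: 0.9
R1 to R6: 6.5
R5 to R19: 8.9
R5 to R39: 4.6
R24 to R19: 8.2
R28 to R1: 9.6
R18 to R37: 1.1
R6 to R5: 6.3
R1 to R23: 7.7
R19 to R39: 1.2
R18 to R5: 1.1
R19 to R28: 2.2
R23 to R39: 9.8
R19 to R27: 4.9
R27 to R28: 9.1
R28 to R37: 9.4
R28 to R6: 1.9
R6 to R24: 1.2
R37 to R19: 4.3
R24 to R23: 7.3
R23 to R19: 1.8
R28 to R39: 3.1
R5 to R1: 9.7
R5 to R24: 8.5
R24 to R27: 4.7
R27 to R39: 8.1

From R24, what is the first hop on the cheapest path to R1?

Candidate routes:
R24 - R6 - R28 - R23 - R1: 1.2+1.9+0.9+7.7 = 11.7
R24 - R6 - R1: 1.2+6.5 = 7.7
The minimum is 7.7 via R24 - R6 - R1.
So from R24 the first move is to R6.

R6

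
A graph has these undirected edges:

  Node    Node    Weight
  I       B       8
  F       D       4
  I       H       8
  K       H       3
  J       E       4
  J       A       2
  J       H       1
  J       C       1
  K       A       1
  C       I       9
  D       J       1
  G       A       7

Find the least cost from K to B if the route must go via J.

20

Best K to J: K–A–J costing 3
Best J to B: J–H–I–B costing 17
Total via J: 3 + 17 = 20.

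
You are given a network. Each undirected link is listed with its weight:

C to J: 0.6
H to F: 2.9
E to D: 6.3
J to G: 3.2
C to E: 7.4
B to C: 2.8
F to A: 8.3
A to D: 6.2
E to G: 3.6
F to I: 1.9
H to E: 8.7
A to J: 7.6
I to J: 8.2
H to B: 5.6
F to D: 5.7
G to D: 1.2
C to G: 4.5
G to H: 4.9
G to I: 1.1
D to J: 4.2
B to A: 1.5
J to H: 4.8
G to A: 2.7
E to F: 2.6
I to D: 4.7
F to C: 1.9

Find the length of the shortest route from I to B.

5.3

Candidate routes:
I → G → A → B: 1.1+2.7+1.5 = 5.3
I → G → J → C → B: 1.1+3.2+0.6+2.8 = 7.7
I → F → C → B: 1.9+1.9+2.8 = 6.6
I → G → C → B: 1.1+4.5+2.8 = 8.4
Cheapest is I → G → A → B at 5.3.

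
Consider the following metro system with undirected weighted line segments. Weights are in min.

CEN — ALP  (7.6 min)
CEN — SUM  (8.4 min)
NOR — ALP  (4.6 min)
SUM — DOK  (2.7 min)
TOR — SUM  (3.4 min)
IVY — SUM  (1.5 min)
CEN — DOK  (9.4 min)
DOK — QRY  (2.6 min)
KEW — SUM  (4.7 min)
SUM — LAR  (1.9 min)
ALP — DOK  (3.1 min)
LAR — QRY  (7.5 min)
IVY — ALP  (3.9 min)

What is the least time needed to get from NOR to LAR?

Compare a few routes:
NOR - ALP - IVY - SUM - LAR: 4.6+3.9+1.5+1.9 = 11.9
NOR - ALP - CEN - SUM - LAR: 4.6+7.6+8.4+1.9 = 22.5
NOR - ALP - DOK - QRY - LAR: 4.6+3.1+2.6+7.5 = 17.8
NOR - ALP - DOK - SUM - LAR: 4.6+3.1+2.7+1.9 = 12.3
Cheapest is NOR - ALP - IVY - SUM - LAR at 11.9 min.

11.9 min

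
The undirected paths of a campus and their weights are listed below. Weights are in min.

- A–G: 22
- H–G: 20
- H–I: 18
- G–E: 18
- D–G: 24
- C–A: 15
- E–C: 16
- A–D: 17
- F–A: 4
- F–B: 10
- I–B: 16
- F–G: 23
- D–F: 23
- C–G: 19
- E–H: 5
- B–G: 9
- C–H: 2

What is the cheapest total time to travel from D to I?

Shortest distances from D:
D: 0
A: 17  (via D)
F: 21  (via A)
G: 24  (via D)
B: 31  (via F)
C: 32  (via A)
H: 34  (via C)
E: 39  (via H)
I: 47  (via B)
Shortest route: D → A → F → B → I = 47 min.

47 min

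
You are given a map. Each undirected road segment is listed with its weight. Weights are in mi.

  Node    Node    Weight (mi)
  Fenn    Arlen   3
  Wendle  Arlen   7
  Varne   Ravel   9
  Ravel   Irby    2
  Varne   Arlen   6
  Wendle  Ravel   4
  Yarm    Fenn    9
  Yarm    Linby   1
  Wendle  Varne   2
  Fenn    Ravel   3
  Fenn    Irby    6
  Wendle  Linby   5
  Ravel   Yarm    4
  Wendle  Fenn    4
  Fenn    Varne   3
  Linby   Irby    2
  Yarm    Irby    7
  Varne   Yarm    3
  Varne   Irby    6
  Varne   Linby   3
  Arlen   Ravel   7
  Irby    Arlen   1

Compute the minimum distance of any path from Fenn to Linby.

Shortest distances from Fenn:
Fenn: 0
Ravel: 3  (via Fenn)
Arlen: 3  (via Fenn)
Varne: 3  (via Fenn)
Irby: 4  (via Arlen)
Wendle: 4  (via Fenn)
Linby: 6  (via Varne)
Shortest route: Fenn–Varne–Linby = 6 mi.

6 mi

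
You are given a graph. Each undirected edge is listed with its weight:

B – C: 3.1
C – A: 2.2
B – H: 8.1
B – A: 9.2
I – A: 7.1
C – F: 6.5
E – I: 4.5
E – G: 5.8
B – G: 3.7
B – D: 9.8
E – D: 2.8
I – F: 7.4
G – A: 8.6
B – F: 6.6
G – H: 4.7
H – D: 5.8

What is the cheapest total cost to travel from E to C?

12.6

Enumerating some paths:
E–G–A–C: 5.8+8.6+2.2 = 16.6
E–I–A–C: 4.5+7.1+2.2 = 13.8
E–G–B–C: 5.8+3.7+3.1 = 12.6
E–D–B–C: 2.8+9.8+3.1 = 15.7
The minimum is 12.6 via E–G–B–C.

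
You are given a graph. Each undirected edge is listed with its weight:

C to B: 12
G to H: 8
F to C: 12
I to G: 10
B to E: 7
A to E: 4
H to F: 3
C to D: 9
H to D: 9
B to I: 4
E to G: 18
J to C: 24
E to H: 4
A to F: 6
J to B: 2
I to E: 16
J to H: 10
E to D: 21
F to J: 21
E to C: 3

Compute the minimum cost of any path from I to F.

18

Settle nodes by increasing distance from I:
I: 0
B: 4  (via I)
J: 6  (via B)
G: 10  (via I)
E: 11  (via B)
C: 14  (via E)
A: 15  (via E)
H: 15  (via E)
F: 18  (via H)
Shortest route: I–B–E–H–F = 18.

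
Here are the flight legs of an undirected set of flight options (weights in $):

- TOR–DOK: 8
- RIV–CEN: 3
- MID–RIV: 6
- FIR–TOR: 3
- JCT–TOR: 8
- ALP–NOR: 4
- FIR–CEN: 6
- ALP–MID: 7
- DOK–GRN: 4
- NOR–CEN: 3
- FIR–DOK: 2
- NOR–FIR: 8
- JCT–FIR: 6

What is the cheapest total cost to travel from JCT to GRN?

Enumerating some paths:
JCT–TOR–FIR–DOK–GRN: 8+3+2+4 = 17
JCT–FIR–DOK–GRN: 6+2+4 = 12
Cheapest is JCT–FIR–DOK–GRN at $12.

$12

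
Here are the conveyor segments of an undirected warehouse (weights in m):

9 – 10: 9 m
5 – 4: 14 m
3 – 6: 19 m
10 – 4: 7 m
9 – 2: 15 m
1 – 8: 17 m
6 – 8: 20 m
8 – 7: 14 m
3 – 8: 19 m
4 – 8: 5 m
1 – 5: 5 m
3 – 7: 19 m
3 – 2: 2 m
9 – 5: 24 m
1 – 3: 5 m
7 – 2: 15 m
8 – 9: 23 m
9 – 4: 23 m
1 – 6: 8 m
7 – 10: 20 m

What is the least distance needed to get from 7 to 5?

Candidate routes:
7 → 3 → 1 → 5: 19+5+5 = 29
7 → 2 → 3 → 1 → 5: 15+2+5+5 = 27
7 → 8 → 4 → 5: 14+5+14 = 33
7 → 8 → 1 → 5: 14+17+5 = 36
Cheapest is 7 → 2 → 3 → 1 → 5 at 27 m.

27 m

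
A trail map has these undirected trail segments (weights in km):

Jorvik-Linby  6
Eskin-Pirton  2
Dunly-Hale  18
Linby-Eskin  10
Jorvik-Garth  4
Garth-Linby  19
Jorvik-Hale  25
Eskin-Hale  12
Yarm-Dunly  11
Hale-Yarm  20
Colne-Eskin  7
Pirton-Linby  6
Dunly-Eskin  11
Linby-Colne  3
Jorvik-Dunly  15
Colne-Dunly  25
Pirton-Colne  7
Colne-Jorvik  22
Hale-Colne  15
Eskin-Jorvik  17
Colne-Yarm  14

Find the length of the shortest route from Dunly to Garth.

Shortest distances from Dunly:
Dunly: 0
Yarm: 11  (via Dunly)
Eskin: 11  (via Dunly)
Pirton: 13  (via Eskin)
Jorvik: 15  (via Dunly)
Hale: 18  (via Dunly)
Colne: 18  (via Eskin)
Linby: 19  (via Pirton)
Garth: 19  (via Jorvik)
Shortest route: Dunly–Jorvik–Garth = 19 km.

19 km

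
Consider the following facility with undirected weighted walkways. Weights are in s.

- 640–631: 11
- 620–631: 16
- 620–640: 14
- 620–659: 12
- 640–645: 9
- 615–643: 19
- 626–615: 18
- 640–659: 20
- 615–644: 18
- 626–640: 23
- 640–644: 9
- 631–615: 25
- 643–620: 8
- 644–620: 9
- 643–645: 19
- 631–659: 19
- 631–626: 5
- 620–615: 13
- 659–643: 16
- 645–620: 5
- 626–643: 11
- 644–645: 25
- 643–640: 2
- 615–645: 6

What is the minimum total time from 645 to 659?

17 s

Running Dijkstra from 645:
645: 0
620: 5  (via 645)
615: 6  (via 645)
640: 9  (via 645)
643: 11  (via 640)
644: 14  (via 620)
659: 17  (via 620)
Shortest route: 645 → 620 → 659 = 17 s.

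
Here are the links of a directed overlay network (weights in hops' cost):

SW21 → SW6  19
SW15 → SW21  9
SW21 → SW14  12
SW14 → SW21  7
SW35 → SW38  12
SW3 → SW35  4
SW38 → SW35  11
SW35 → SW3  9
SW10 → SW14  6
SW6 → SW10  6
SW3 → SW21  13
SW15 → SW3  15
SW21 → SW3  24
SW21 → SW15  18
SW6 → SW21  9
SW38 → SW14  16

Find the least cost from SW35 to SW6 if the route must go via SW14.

Shortest SW35→SW14: SW35 → SW38 → SW14 = 28
Shortest SW14→SW6: SW14 → SW21 → SW6 = 26
Total via SW14: 28 + 26 = 54 hops' cost.

54 hops' cost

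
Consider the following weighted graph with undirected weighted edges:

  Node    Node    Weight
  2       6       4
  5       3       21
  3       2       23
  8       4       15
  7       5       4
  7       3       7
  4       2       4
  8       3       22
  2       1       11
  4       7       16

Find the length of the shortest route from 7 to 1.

Compare a few routes:
7 - 4 - 2 - 1: 16+4+11 = 31
7 - 3 - 2 - 1: 7+23+11 = 41
7 - 3 - 8 - 4 - 2 - 1: 7+22+15+4+11 = 59
Cheapest is 7 - 4 - 2 - 1 at 31.

31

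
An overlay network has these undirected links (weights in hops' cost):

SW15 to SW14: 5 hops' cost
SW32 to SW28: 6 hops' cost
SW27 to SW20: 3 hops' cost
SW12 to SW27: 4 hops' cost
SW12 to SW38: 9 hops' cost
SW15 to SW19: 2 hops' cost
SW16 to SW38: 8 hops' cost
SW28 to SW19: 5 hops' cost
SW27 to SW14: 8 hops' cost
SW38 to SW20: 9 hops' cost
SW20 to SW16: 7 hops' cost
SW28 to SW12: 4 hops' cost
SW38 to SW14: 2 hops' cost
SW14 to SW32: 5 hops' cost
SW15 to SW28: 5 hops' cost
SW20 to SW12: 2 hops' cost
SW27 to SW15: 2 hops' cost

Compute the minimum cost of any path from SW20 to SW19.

7 hops' cost

Candidate routes:
SW20 → SW12 → SW27 → SW15 → SW19: 2+4+2+2 = 10
SW20 → SW12 → SW28 → SW19: 2+4+5 = 11
SW20 → SW12 → SW28 → SW15 → SW19: 2+4+5+2 = 13
SW20 → SW27 → SW15 → SW19: 3+2+2 = 7
The minimum is 7 hops' cost via SW20 → SW27 → SW15 → SW19.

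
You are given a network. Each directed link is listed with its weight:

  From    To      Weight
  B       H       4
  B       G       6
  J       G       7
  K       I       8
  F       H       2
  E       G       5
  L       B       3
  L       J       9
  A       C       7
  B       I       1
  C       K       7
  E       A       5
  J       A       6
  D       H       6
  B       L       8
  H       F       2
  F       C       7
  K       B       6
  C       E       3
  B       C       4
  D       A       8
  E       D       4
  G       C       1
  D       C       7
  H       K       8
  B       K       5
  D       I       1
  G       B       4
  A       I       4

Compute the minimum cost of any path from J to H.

15

Enumerating some paths:
J → G → C → E → D → H: 7+1+3+4+6 = 21
J → G → B → H: 7+4+4 = 15
Cheapest is J → G → B → H at 15.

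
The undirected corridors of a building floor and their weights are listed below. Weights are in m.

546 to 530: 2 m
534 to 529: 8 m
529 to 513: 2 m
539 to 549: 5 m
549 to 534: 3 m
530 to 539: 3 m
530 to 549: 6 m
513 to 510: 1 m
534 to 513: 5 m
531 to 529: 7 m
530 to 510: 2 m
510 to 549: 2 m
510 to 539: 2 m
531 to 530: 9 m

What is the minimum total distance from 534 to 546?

9 m

Compare a few routes:
534 → 549 → 510 → 530 → 546: 3+2+2+2 = 9
534 → 549 → 510 → 539 → 530 → 546: 3+2+2+3+2 = 12
534 → 549 → 530 → 546: 3+6+2 = 11
534 → 513 → 510 → 530 → 546: 5+1+2+2 = 10
The minimum is 9 m via 534 → 549 → 510 → 530 → 546.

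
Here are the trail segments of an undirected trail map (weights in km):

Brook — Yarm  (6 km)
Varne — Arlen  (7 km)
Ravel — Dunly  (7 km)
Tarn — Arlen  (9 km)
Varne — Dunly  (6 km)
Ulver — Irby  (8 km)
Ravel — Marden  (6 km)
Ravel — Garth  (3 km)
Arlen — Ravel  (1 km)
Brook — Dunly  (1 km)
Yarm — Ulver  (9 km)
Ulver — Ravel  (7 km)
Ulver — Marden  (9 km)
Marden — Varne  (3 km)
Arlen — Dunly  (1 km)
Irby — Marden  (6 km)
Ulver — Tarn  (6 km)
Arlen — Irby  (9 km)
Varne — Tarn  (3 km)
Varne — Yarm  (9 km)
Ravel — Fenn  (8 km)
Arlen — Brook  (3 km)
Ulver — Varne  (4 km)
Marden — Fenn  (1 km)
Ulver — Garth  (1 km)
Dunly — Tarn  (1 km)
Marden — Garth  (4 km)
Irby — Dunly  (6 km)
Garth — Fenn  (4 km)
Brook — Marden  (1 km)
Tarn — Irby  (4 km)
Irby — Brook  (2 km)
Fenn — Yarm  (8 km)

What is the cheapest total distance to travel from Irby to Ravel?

Shortest distances from Irby:
Irby: 0
Brook: 2  (via Irby)
Marden: 3  (via Brook)
Dunly: 3  (via Brook)
Fenn: 4  (via Marden)
Tarn: 4  (via Irby)
Arlen: 4  (via Dunly)
Ravel: 5  (via Arlen)
Shortest route: Irby → Brook → Dunly → Arlen → Ravel = 5 km.

5 km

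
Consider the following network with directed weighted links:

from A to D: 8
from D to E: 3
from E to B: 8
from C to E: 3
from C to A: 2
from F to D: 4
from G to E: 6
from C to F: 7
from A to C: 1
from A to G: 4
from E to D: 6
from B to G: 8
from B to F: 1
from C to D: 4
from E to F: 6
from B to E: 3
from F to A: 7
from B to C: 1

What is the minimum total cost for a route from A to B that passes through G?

18

Shortest A→G: A → G = 4
Best G to B: G → E → B costing 14
Total via G: 4 + 14 = 18.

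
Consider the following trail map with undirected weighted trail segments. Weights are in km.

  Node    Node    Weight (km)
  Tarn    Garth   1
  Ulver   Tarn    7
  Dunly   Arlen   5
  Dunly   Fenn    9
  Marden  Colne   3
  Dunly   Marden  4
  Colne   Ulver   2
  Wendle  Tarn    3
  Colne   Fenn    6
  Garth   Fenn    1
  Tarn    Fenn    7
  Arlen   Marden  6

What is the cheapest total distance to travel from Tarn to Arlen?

Running Dijkstra from Tarn:
Tarn: 0
Garth: 1  (via Tarn)
Fenn: 2  (via Garth)
Wendle: 3  (via Tarn)
Ulver: 7  (via Tarn)
Colne: 8  (via Fenn)
Dunly: 11  (via Fenn)
Marden: 11  (via Colne)
Arlen: 16  (via Dunly)
Shortest route: Tarn → Garth → Fenn → Dunly → Arlen = 16 km.

16 km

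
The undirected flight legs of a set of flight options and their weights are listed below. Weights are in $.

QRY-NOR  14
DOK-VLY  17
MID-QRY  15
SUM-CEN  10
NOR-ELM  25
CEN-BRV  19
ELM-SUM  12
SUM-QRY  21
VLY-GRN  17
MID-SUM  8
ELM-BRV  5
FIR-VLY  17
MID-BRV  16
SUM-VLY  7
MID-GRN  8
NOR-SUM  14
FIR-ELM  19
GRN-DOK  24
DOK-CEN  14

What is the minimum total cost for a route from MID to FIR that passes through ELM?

$39

Shortest MID→ELM: MID–SUM–ELM = 20
Shortest ELM→FIR: ELM–FIR = 19
Total via ELM: 20 + 19 = $39.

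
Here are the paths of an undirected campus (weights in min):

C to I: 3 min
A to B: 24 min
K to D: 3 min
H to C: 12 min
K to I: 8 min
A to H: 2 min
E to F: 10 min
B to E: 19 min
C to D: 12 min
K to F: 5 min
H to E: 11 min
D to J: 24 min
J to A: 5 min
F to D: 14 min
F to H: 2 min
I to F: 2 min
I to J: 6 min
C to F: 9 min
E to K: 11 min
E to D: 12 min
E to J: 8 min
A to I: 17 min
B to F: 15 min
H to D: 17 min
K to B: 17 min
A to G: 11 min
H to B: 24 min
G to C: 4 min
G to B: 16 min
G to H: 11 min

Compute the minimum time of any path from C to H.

7 min

Enumerating some paths:
C - F - H: 9+2 = 11
C - I - F - H: 3+2+2 = 7
Cheapest is C - I - F - H at 7 min.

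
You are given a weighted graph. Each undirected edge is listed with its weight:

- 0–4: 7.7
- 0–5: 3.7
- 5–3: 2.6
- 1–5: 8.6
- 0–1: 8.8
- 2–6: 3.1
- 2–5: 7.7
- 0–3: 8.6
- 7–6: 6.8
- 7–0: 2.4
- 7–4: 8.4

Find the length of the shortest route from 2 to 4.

18.3

Settle nodes by increasing distance from 2:
2: 0
6: 3.1  (via 2)
5: 7.7  (via 2)
7: 9.9  (via 6)
3: 10.3  (via 5)
0: 11.4  (via 5)
1: 16.3  (via 5)
4: 18.3  (via 7)
Shortest route: 2 → 6 → 7 → 4 = 18.3.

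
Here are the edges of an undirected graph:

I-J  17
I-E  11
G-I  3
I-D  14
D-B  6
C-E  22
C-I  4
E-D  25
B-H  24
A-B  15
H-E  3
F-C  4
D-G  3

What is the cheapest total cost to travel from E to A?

Running Dijkstra from E:
E: 0
H: 3  (via E)
I: 11  (via E)
G: 14  (via I)
C: 15  (via I)
D: 17  (via G)
F: 19  (via C)
B: 23  (via D)
J: 28  (via I)
A: 38  (via B)
Shortest route: E → I → G → D → B → A = 38.

38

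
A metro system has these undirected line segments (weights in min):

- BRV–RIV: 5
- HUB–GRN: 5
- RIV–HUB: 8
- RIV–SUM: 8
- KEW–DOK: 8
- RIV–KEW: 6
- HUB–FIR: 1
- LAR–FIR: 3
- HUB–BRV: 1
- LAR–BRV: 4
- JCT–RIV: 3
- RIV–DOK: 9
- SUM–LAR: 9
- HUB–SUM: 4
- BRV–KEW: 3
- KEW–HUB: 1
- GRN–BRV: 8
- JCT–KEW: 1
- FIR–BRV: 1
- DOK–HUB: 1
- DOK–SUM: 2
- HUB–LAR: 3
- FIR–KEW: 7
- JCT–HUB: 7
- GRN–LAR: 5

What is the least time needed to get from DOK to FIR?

2 min

Candidate routes:
DOK → HUB → BRV → FIR: 1+1+1 = 3
DOK → HUB → FIR: 1+1 = 2
The minimum is 2 min via DOK → HUB → FIR.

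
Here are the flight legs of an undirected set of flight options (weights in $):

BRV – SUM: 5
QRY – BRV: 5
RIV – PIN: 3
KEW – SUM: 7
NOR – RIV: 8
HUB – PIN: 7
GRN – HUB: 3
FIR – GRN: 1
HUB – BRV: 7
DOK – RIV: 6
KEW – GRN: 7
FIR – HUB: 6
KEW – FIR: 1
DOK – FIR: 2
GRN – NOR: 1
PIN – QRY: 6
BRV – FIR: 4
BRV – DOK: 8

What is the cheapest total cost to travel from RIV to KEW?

Candidate routes:
RIV - NOR - GRN - KEW: 8+1+7 = 16
RIV - NOR - GRN - FIR - KEW: 8+1+1+1 = 11
RIV - DOK - FIR - KEW: 6+2+1 = 9
RIV - PIN - HUB - GRN - FIR - KEW: 3+7+3+1+1 = 15
Cheapest is RIV - DOK - FIR - KEW at $9.

$9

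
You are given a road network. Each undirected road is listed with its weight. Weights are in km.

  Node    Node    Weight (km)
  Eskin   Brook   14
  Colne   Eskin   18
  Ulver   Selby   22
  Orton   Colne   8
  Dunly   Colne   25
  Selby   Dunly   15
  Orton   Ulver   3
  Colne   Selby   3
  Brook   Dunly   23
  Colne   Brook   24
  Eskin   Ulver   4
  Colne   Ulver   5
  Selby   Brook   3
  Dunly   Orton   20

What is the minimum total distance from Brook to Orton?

Shortest distances from Brook:
Brook: 0
Selby: 3  (via Brook)
Colne: 6  (via Selby)
Ulver: 11  (via Colne)
Orton: 14  (via Colne)
Shortest route: Brook–Selby–Colne–Orton = 14 km.

14 km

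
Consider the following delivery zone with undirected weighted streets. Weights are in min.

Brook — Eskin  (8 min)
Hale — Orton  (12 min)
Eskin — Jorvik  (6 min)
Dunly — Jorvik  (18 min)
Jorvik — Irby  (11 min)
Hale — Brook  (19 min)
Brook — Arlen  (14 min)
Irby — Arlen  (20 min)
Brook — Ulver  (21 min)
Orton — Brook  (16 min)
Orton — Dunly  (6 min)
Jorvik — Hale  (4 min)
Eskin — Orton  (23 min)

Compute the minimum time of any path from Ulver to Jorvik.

Candidate routes:
Ulver–Brook–Eskin–Jorvik: 21+8+6 = 35
Ulver–Brook–Hale–Jorvik: 21+19+4 = 44
Ulver–Brook–Orton–Hale–Jorvik: 21+16+12+4 = 53
The minimum is 35 min via Ulver–Brook–Eskin–Jorvik.

35 min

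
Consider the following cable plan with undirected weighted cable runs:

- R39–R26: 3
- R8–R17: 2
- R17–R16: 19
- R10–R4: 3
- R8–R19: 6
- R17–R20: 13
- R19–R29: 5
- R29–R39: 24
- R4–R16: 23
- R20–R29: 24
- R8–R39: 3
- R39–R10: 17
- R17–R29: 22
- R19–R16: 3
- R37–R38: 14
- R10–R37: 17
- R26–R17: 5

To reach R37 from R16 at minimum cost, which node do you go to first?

R4

Candidate routes:
R16–R4–R10–R37: 23+3+17 = 43
R16–R19–R8–R39–R10–R37: 3+6+3+17+17 = 46
The minimum is 43 via R16–R4–R10–R37.
So from R16 the first move is to R4.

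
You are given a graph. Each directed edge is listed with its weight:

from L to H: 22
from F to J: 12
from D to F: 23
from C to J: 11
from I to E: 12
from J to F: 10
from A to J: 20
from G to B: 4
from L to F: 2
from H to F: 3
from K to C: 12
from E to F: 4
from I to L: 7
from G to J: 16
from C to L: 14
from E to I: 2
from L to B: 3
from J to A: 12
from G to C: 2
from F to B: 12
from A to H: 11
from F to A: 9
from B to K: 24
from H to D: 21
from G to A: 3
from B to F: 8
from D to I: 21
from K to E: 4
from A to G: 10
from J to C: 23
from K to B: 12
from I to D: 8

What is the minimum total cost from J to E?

50

Settle nodes by increasing distance from J:
J: 0
F: 10  (via J)
A: 12  (via J)
B: 22  (via F)
G: 22  (via A)
C: 23  (via J)
H: 23  (via A)
L: 37  (via C)
D: 44  (via H)
K: 46  (via B)
E: 50  (via K)
Shortest route: J–F–B–K–E = 50.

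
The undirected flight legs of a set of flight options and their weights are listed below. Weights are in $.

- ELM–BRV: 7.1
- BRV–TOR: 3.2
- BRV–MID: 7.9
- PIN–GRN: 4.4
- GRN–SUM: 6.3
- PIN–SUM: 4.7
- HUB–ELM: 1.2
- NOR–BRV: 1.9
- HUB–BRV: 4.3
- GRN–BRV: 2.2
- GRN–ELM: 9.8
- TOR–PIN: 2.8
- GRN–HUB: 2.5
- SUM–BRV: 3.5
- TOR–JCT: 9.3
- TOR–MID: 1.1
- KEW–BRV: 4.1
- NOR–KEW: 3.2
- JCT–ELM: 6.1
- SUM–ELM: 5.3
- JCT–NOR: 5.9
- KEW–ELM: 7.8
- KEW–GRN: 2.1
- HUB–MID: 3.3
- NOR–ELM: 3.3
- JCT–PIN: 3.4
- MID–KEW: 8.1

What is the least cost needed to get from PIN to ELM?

$8.1

Candidate routes:
PIN - JCT - ELM: 3.4+6.1 = 9.5
PIN - GRN - HUB - ELM: 4.4+2.5+1.2 = 8.1
PIN - TOR - MID - HUB - ELM: 2.8+1.1+3.3+1.2 = 8.4
Cheapest is PIN - GRN - HUB - ELM at $8.1.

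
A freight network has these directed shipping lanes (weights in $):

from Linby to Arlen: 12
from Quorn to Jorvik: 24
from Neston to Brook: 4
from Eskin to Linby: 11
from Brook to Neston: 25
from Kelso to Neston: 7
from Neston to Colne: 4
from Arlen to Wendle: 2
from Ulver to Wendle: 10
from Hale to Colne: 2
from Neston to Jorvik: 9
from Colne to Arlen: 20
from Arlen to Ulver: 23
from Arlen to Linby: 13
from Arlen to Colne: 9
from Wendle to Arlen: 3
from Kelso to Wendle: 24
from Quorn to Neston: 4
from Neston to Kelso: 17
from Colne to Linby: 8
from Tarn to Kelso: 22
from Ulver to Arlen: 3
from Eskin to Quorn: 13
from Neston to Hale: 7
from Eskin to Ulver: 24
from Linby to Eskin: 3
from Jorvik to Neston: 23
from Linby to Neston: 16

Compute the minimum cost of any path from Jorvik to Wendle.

Settle nodes by increasing distance from Jorvik:
Jorvik: 0
Neston: 23  (via Jorvik)
Colne: 27  (via Neston)
Brook: 27  (via Neston)
Hale: 30  (via Neston)
Linby: 35  (via Colne)
Eskin: 38  (via Linby)
Kelso: 40  (via Neston)
Arlen: 47  (via Colne)
Wendle: 49  (via Arlen)
Shortest route: Jorvik → Neston → Colne → Arlen → Wendle = $49.

$49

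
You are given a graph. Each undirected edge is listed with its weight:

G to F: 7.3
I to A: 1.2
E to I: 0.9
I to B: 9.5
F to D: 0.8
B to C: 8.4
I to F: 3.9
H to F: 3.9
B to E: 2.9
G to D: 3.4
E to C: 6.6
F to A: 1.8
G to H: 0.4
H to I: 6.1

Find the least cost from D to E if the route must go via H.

Shortest D→H: D → G → H = 3.8
Best H to E: H → I → E costing 7
Total via H: 3.8 + 7 = 10.8.

10.8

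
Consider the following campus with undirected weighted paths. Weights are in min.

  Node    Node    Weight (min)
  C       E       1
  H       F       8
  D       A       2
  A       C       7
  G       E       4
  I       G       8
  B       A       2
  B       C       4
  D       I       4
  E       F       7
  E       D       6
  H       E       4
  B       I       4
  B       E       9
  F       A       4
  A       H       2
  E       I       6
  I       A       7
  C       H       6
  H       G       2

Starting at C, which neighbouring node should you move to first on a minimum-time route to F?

Candidate routes:
C–B–A–F: 4+2+4 = 10
C–E–F: 1+7 = 8
Cheapest is C–E–F at 8 min.
So from C the first move is to E.

E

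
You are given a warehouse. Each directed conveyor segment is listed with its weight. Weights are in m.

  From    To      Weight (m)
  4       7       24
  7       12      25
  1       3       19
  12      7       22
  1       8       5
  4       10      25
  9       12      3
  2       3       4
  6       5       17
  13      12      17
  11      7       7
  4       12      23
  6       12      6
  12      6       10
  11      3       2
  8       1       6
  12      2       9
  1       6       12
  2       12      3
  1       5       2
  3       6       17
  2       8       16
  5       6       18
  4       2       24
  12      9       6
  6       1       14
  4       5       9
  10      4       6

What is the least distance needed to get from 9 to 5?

29 m

Shortest distances from 9:
9: 0
12: 3  (via 9)
2: 12  (via 12)
6: 13  (via 12)
3: 16  (via 2)
7: 25  (via 12)
1: 27  (via 6)
8: 28  (via 2)
5: 29  (via 1)
Shortest route: 9–12–6–1–5 = 29 m.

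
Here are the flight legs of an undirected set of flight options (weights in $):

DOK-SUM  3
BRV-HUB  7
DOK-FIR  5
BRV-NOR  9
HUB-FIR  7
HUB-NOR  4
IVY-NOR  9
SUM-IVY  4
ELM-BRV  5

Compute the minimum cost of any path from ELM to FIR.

$19

Enumerating some paths:
ELM → BRV → NOR → HUB → FIR: 5+9+4+7 = 25
ELM → BRV → HUB → FIR: 5+7+7 = 19
Cheapest is ELM → BRV → HUB → FIR at $19.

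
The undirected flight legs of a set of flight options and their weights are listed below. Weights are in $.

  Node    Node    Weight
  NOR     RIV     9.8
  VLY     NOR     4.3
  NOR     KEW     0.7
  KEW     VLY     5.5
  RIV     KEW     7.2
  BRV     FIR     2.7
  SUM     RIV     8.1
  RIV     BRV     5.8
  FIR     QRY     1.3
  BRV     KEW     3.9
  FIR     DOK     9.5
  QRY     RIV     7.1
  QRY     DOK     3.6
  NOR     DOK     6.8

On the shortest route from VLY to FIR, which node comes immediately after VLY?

NOR

Enumerating some paths:
VLY → KEW → BRV → FIR: 5.5+3.9+2.7 = 12.1
VLY → NOR → KEW → BRV → FIR: 4.3+0.7+3.9+2.7 = 11.6
The minimum is $11.6 via VLY → NOR → KEW → BRV → FIR.
So from VLY the first move is to NOR.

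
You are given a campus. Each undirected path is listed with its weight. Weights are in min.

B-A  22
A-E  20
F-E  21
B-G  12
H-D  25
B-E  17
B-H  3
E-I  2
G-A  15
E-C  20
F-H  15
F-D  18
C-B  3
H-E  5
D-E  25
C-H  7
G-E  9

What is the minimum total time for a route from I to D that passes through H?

32 min

Best I to H: I–E–H costing 7
Shortest H→D: H–D = 25
Total via H: 7 + 25 = 32 min.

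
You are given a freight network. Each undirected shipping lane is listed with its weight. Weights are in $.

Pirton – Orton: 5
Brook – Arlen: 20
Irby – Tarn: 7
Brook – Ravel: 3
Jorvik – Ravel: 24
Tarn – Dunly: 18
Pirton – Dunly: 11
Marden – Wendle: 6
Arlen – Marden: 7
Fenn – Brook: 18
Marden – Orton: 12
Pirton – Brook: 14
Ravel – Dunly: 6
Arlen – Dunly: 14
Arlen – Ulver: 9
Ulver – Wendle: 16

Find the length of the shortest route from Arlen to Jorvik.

Shortest distances from Arlen:
Arlen: 0
Marden: 7  (via Arlen)
Ulver: 9  (via Arlen)
Wendle: 13  (via Marden)
Dunly: 14  (via Arlen)
Orton: 19  (via Marden)
Ravel: 20  (via Dunly)
Brook: 20  (via Arlen)
Pirton: 24  (via Orton)
Tarn: 32  (via Dunly)
Fenn: 38  (via Brook)
Irby: 39  (via Tarn)
Jorvik: 44  (via Ravel)
Shortest route: Arlen–Dunly–Ravel–Jorvik = $44.

$44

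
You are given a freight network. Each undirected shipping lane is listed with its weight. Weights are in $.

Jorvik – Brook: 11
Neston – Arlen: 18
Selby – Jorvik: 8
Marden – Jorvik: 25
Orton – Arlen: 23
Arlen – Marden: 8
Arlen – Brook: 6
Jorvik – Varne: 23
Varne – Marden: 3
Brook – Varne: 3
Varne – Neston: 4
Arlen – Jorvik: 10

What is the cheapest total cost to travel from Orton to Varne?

Settle nodes by increasing distance from Orton:
Orton: 0
Arlen: 23  (via Orton)
Brook: 29  (via Arlen)
Marden: 31  (via Arlen)
Varne: 32  (via Brook)
Shortest route: Orton → Arlen → Brook → Varne = $32.

$32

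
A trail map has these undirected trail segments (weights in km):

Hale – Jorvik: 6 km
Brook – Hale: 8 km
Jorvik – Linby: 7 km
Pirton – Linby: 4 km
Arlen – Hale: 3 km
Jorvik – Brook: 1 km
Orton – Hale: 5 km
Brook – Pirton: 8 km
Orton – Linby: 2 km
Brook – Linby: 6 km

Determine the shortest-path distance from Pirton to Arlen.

14 km

Running Dijkstra from Pirton:
Pirton: 0
Linby: 4  (via Pirton)
Orton: 6  (via Linby)
Brook: 8  (via Pirton)
Jorvik: 9  (via Brook)
Hale: 11  (via Orton)
Arlen: 14  (via Hale)
Shortest route: Pirton–Linby–Orton–Hale–Arlen = 14 km.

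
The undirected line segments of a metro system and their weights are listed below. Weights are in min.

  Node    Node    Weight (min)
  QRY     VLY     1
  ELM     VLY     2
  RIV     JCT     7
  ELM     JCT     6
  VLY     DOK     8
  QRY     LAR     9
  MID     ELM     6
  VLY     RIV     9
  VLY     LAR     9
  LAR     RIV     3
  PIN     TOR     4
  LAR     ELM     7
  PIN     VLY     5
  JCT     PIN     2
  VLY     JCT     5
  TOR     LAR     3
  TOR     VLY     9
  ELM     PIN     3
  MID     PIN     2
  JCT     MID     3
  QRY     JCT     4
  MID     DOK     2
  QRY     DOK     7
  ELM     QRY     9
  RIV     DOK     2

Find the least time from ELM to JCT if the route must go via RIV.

Best ELM to RIV: ELM–PIN–MID–DOK–RIV costing 9
Shortest RIV→JCT: RIV–JCT = 7
Total via RIV: 9 + 7 = 16 min.

16 min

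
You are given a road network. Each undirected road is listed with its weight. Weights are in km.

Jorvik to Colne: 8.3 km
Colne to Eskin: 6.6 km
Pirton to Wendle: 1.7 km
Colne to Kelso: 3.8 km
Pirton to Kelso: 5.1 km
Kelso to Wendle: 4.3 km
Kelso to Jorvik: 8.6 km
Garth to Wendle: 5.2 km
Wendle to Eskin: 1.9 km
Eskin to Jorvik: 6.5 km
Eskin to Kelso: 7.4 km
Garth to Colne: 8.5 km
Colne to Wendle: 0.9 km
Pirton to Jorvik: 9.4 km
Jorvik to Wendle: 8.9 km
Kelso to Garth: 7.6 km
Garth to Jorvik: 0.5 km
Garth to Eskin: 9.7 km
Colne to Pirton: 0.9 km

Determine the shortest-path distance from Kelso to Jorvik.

8.1 km

Enumerating some paths:
Kelso - Jorvik: 8.6 = 8.6
Kelso - Garth - Jorvik: 7.6+0.5 = 8.1
The minimum is 8.1 km via Kelso - Garth - Jorvik.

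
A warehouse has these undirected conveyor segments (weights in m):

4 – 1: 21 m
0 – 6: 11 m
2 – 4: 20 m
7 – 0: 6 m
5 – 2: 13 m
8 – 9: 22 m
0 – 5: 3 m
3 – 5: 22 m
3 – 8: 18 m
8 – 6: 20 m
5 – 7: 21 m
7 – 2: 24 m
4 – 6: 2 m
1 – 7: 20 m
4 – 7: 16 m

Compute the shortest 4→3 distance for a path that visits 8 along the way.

40 m

Best 4 to 8: 4 → 6 → 8 costing 22
Shortest 8→3: 8 → 3 = 18
Total via 8: 22 + 18 = 40 m.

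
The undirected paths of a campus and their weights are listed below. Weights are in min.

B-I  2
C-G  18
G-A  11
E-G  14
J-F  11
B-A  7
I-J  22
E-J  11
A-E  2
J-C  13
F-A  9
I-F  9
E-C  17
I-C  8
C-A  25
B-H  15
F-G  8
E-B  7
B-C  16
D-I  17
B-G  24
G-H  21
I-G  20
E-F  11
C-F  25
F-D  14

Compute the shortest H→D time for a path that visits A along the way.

Best H to A: H–B–A costing 22
Best A to D: A–F–D costing 23
Total via A: 22 + 23 = 45 min.

45 min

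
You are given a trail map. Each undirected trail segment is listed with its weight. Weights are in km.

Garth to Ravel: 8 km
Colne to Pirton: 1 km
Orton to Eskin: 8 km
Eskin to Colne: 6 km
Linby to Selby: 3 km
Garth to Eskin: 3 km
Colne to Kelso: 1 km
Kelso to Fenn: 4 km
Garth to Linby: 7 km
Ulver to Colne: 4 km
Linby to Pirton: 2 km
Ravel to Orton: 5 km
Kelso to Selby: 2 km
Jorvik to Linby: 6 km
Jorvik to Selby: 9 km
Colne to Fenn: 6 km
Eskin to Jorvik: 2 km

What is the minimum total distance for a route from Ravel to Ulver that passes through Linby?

Best Ravel to Linby: Ravel → Garth → Linby costing 15
Best Linby to Ulver: Linby → Pirton → Colne → Ulver costing 7
Total via Linby: 15 + 7 = 22 km.

22 km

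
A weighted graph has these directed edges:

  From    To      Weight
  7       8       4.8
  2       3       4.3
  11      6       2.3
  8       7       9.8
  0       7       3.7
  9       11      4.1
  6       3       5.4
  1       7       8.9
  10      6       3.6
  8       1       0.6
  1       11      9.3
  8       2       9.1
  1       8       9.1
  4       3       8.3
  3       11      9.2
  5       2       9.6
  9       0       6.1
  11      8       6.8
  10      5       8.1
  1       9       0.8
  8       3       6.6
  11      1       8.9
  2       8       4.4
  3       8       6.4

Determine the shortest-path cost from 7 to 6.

12.6

Compare a few routes:
7 - 8 - 1 - 9 - 11 - 6: 4.8+0.6+0.8+4.1+2.3 = 12.6
7 - 8 - 3 - 11 - 6: 4.8+6.6+9.2+2.3 = 22.9
7 - 8 - 1 - 11 - 6: 4.8+0.6+9.3+2.3 = 17
The minimum is 12.6 via 7 - 8 - 1 - 9 - 11 - 6.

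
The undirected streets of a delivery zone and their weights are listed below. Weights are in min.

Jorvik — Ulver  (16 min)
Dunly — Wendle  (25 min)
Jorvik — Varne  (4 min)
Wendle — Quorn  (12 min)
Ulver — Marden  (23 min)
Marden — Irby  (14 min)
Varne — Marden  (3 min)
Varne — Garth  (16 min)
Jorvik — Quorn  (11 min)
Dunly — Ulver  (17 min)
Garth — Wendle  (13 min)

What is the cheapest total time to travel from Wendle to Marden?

30 min

Candidate routes:
Wendle - Dunly - Ulver - Jorvik - Varne - Marden: 25+17+16+4+3 = 65
Wendle - Quorn - Jorvik - Ulver - Marden: 12+11+16+23 = 62
Wendle - Garth - Varne - Marden: 13+16+3 = 32
Wendle - Quorn - Jorvik - Varne - Marden: 12+11+4+3 = 30
Cheapest is Wendle - Quorn - Jorvik - Varne - Marden at 30 min.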